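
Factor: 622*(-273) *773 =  - 131260038 = - 2^1 * 3^1*7^1*13^1*311^1 *773^1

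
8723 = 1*8723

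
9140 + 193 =9333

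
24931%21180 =3751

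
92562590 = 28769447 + 63793143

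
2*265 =530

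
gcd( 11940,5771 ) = 199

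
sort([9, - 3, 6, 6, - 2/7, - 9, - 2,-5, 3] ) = [ - 9, - 5, - 3,  -  2, -2/7, 3,6,6, 9 ] 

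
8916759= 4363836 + 4552923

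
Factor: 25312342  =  2^1 * 11^1*1150561^1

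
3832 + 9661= 13493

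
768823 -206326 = 562497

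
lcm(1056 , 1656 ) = 72864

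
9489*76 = 721164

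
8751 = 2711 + 6040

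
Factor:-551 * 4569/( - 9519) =44167/167= 29^1*167^(-1 ) *1523^1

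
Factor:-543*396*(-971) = 2^2*3^3  *  11^1*181^1*971^1   =  208792188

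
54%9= 0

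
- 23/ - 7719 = 23/7719 = 0.00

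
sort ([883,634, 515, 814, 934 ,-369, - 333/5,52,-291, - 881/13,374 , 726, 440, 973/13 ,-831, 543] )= [ - 831, - 369, - 291, - 881/13, - 333/5,52, 973/13, 374,  440, 515,543, 634, 726,814 , 883,934 ]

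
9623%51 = 35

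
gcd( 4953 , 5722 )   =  1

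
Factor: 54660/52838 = 30/29 =2^1*3^1*5^1*29^(  -  1 )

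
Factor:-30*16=-480=-2^5*3^1*5^1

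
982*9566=9393812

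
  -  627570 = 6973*( - 90)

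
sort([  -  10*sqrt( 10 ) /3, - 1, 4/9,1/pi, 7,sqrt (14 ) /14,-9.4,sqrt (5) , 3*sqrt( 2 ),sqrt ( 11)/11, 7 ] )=[ - 10 * sqrt( 10)/3, - 9.4,-1, sqrt(14 )/14,sqrt( 11 ) /11,1/pi , 4/9,sqrt(5),3*sqrt(2), 7, 7 ]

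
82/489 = 82/489 = 0.17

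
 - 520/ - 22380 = 26/1119 =0.02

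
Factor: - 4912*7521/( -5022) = 2^3*3^( - 3) * 23^1 * 31^(-1)*109^1*307^1 = 6157192/837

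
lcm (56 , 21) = 168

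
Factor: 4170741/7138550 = 2^( - 1) * 3^1* 5^(-2)*142771^( - 1)*1390247^1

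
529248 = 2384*222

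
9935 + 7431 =17366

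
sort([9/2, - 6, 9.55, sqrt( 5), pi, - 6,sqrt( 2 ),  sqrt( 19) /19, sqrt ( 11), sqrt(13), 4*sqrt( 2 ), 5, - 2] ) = [ -6, - 6, -2, sqrt(19)/19, sqrt ( 2), sqrt(5), pi, sqrt(11), sqrt (13 ), 9/2, 5 , 4*sqrt(2), 9.55] 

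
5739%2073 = 1593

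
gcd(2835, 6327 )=9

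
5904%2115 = 1674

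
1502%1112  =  390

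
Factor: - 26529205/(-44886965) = 61^1*1831^(- 1)*4903^ ( - 1 ) * 86981^1= 5305841/8977393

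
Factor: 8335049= 17^2*151^1 * 191^1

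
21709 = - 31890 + 53599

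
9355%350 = 255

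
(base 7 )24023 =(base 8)14057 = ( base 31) 6DM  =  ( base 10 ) 6191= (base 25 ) 9mg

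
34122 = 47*726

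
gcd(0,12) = 12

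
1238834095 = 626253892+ 612580203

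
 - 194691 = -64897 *3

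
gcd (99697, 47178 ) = 1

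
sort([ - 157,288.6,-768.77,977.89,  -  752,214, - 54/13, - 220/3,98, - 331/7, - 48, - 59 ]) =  [ - 768.77  , - 752,-157,  -  220/3, - 59, - 48, - 331/7, - 54/13, 98,214,288.6,977.89]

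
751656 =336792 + 414864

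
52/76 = 13/19 = 0.68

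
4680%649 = 137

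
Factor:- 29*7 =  - 7^1*29^1 = - 203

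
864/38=22 + 14/19 = 22.74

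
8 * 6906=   55248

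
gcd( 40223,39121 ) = 551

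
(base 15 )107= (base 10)232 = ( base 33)71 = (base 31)7f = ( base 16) E8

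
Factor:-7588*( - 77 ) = 584276 = 2^2*7^2*11^1*271^1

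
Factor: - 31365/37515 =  - 51/61= - 3^1*17^1*61^(- 1 ) 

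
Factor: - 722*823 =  - 594206 = - 2^1*19^2*823^1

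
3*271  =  813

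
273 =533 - 260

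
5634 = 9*626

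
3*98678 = 296034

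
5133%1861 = 1411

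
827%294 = 239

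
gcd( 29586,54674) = 2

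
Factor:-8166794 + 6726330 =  - 1440464  =  - 2^4*197^1*457^1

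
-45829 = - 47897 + 2068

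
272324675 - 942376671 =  - 670051996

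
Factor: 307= 307^1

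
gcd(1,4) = 1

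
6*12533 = 75198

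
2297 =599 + 1698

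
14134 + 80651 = 94785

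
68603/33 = 68603/33 = 2078.88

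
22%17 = 5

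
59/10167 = 59/10167 = 0.01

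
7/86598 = 7/86598 =0.00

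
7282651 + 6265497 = 13548148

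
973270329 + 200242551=1173512880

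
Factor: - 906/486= - 151/81= - 3^ ( - 4) * 151^1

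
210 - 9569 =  - 9359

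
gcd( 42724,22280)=4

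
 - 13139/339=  - 39+82/339 = - 38.76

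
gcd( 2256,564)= 564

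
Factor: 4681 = 31^1*151^1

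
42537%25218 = 17319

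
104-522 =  - 418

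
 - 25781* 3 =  - 77343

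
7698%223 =116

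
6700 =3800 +2900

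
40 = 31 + 9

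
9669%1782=759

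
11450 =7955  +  3495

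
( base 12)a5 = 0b1111101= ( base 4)1331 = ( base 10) 125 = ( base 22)5f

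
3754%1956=1798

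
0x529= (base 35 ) 12q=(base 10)1321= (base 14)6a5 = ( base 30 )1e1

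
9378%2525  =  1803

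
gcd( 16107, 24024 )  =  273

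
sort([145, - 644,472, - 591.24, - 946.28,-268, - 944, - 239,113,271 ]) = [ - 946.28,-944, - 644,-591.24 , - 268, - 239,113,145, 271,  472]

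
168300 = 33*5100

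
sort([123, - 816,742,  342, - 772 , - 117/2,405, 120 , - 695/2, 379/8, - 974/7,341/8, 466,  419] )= [ - 816,-772 , - 695/2, - 974/7,-117/2,  341/8,379/8,  120, 123, 342, 405,419, 466, 742 ]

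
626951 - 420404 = 206547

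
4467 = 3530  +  937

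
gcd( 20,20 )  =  20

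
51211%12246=2227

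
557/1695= 557/1695 =0.33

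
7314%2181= 771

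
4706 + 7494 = 12200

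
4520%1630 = 1260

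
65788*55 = 3618340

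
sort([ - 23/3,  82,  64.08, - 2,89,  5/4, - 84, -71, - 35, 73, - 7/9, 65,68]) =[  -  84 , - 71,  -  35,-23/3, - 2  , - 7/9,  5/4,64.08,65,68,  73,  82,89 ] 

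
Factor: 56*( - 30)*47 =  - 2^4*3^1*5^1* 7^1*47^1= - 78960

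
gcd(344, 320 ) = 8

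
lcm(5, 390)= 390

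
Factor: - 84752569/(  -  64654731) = 3^( - 2)*11^1*307^1*25097^1*7183859^(-1 )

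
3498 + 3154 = 6652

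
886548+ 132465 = 1019013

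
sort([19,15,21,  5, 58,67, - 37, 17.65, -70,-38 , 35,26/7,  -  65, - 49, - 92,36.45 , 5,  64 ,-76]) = [-92, - 76 , - 70, - 65,-49, - 38, - 37,26/7,  5 , 5, 15,17.65,  19,21,35,36.45, 58, 64 , 67 ]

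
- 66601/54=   -  66601/54 = - 1233.35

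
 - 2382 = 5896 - 8278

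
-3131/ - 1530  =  2+71/1530 = 2.05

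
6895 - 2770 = 4125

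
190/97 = 190/97 = 1.96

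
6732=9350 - 2618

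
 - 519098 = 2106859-2625957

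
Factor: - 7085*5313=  - 37642605 = - 3^1*5^1*7^1*11^1*13^1 * 23^1*109^1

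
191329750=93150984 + 98178766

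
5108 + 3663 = 8771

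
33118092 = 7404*4473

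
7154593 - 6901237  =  253356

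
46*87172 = 4009912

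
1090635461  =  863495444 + 227140017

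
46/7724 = 23/3862 = 0.01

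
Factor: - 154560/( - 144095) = 192/179 = 2^6*3^1*179^(  -  1) 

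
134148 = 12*11179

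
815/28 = 815/28 =29.11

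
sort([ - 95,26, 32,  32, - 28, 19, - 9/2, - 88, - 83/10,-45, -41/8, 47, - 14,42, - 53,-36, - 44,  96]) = [ - 95, - 88, - 53,  -  45, - 44 , - 36, - 28, - 14, - 83/10, - 41/8, - 9/2, 19, 26, 32, 32,42,  47,96 ] 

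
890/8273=890/8273 = 0.11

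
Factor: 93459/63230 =2^( - 1)*3^1*5^(-1)*6323^(-1) * 31153^1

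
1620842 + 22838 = 1643680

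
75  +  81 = 156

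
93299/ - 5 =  - 93299/5 =- 18659.80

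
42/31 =42/31 = 1.35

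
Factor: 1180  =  2^2*5^1*59^1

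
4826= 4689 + 137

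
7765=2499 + 5266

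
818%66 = 26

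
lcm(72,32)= 288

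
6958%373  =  244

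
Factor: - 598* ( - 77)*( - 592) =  - 2^5*7^1*  11^1*13^1*23^1*37^1  =  -  27259232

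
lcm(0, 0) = 0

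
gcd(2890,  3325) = 5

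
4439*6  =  26634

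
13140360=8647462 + 4492898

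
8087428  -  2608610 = 5478818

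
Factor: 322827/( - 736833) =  - 107609/245611  =  - 79^(-1)*3109^( - 1 )*107609^1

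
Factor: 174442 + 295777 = 470219 = 470219^1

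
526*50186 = 26397836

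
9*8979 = 80811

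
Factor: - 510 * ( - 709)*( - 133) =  - 48091470 = - 2^1*3^1*5^1*7^1*17^1*19^1*709^1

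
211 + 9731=9942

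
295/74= 295/74 = 3.99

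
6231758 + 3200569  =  9432327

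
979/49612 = 979/49612 = 0.02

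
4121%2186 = 1935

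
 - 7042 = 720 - 7762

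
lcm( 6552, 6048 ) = 78624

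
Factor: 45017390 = 2^1*5^1*11^1*61^1*6709^1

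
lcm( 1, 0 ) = 0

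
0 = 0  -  0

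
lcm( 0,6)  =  0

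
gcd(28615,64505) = 485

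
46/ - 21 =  - 3 + 17/21 = -2.19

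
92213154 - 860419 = 91352735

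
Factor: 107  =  107^1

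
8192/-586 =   -  4096/293  =  -  13.98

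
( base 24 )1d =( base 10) 37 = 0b100101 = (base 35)12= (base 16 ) 25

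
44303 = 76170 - 31867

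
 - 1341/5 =  -  269+4/5 =- 268.20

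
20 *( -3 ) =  - 60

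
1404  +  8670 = 10074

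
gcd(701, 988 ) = 1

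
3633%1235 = 1163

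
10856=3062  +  7794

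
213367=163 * 1309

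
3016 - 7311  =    -  4295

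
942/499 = 1 + 443/499 = 1.89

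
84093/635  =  84093/635= 132.43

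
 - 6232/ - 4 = 1558/1 = 1558.00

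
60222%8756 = 7686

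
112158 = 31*3618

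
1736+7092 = 8828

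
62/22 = 2+ 9/11 = 2.82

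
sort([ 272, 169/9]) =[169/9 , 272 ]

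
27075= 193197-166122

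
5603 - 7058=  - 1455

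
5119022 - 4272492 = 846530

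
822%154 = 52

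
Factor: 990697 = 251^1*3947^1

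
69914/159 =439 + 113/159 = 439.71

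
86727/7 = 12389+4/7 = 12389.57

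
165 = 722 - 557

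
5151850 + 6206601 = 11358451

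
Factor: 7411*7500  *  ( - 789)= - 2^2*3^2*5^4*263^1*7411^1 = - 43854592500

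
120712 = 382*316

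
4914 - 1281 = 3633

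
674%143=102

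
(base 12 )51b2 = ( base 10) 8918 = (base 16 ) 22D6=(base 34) 7OA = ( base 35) 79S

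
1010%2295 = 1010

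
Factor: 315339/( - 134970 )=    - 2^( - 1)*5^(-1 )*11^( - 1 )*257^1 = -257/110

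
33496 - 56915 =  - 23419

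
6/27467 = 6/27467= 0.00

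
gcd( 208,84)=4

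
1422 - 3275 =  - 1853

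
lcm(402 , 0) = 0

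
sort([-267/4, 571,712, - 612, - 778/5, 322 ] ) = [ - 612 , - 778/5, - 267/4 , 322, 571, 712]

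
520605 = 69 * 7545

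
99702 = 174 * 573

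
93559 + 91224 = 184783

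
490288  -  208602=281686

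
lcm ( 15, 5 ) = 15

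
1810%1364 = 446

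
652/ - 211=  - 652/211= - 3.09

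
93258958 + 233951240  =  327210198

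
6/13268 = 3/6634 = 0.00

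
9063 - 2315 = 6748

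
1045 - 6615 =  - 5570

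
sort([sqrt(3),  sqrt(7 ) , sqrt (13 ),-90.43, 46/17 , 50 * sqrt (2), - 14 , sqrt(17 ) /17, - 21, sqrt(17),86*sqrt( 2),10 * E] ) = [ - 90.43, -21, - 14,sqrt(17)/17 , sqrt( 3),sqrt(7), 46/17,sqrt(13),  sqrt( 17),  10 * E,50*sqrt( 2), 86*sqrt( 2)]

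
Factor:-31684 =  - 2^2*89^2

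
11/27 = 11/27=0.41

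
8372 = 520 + 7852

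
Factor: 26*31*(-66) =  - 53196 = - 2^2*3^1 * 11^1*13^1 * 31^1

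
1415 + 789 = 2204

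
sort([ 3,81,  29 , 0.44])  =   [0.44 , 3, 29, 81] 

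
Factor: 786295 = 5^1  *157259^1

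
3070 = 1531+1539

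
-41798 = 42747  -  84545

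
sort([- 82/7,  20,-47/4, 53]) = [-47/4, - 82/7 , 20, 53]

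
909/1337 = 909/1337  =  0.68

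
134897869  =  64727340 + 70170529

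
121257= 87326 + 33931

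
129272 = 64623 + 64649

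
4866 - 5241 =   -  375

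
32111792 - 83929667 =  - 51817875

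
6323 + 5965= 12288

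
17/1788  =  17/1788 =0.01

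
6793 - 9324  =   - 2531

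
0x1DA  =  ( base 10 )474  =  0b111011010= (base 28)GQ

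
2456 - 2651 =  - 195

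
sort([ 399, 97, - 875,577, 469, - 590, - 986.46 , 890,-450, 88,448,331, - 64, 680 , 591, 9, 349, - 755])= [ - 986.46, - 875, - 755, - 590 , - 450, - 64, 9,88,97,331 , 349,399 , 448, 469,577, 591,680,  890 ]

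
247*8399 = 2074553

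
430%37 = 23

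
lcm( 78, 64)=2496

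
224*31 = 6944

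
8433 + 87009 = 95442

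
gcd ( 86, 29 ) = 1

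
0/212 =0 =0.00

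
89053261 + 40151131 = 129204392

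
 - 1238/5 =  -248 + 2/5=- 247.60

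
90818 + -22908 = 67910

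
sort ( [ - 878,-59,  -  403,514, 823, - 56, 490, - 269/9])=[ -878 , - 403, - 59, - 56,  -  269/9, 490,514,823]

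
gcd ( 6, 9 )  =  3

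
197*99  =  19503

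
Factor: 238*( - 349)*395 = - 2^1*  5^1 * 7^1 * 17^1 * 79^1 * 349^1= -32809490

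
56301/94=56301/94=598.95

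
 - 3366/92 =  -1683/46= - 36.59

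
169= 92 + 77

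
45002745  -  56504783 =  - 11502038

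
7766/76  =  3883/38 = 102.18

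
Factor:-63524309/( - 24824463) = 3^(-1)*277^ ( - 1)*3833^1*16573^1*29873^ ( - 1)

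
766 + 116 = 882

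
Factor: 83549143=83549143^1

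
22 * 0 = 0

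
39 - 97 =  - 58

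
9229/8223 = 9229/8223 = 1.12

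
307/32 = 307/32 = 9.59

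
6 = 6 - 0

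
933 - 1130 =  - 197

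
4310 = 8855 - 4545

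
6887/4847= 1+ 2040/4847  =  1.42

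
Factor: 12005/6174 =35/18 = 2^(  -  1)*3^( - 2)*5^1 * 7^1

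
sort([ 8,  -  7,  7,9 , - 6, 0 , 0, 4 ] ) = [ - 7,-6, 0, 0, 4 , 7, 8,9]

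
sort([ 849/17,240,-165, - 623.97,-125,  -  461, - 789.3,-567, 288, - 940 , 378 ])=[ - 940 ,- 789.3, - 623.97 ,  -  567,- 461, - 165, - 125,849/17, 240,288,378 ] 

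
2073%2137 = 2073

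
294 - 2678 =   -  2384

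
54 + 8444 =8498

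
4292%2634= 1658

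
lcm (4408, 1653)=13224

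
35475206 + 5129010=40604216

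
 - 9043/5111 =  - 2+1179/5111 = -1.77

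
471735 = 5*94347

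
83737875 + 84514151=168252026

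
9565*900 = 8608500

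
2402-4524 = -2122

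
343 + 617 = 960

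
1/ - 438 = - 1 + 437/438 = -0.00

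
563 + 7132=7695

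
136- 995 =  - 859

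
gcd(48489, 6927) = 6927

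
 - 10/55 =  - 2/11 = - 0.18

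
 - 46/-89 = 46/89 = 0.52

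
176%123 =53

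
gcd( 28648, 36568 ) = 8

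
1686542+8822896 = 10509438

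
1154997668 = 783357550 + 371640118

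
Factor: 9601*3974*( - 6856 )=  - 261586388144  =  - 2^4* 857^1* 1987^1 * 9601^1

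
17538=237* 74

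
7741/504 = 15 + 181/504 = 15.36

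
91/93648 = 91/93648 = 0.00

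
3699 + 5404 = 9103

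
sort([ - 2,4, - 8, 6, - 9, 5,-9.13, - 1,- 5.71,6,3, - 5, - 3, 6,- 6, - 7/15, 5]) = [ - 9.13, - 9, - 8,-6 , - 5.71,-5, - 3,- 2, - 1 , - 7/15 , 3, 4,5, 5, 6, 6, 6] 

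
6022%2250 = 1522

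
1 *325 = 325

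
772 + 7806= 8578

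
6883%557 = 199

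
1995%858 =279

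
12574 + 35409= 47983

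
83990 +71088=155078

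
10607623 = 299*35477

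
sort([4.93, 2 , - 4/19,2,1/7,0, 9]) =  [ - 4/19,0 , 1/7, 2,2,4.93,9 ] 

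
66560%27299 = 11962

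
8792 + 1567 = 10359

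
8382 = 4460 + 3922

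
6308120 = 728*8665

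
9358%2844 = 826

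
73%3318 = 73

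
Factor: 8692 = 2^2*41^1*53^1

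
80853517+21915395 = 102768912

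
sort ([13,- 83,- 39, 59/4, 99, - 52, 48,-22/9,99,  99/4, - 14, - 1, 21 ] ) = [ - 83,- 52,  -  39, - 14, - 22/9, - 1, 13,59/4, 21, 99/4, 48,99,99]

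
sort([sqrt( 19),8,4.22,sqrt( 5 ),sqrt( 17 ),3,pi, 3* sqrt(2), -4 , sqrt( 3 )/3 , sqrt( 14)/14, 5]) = [  -  4,sqrt ( 14) /14,sqrt(3)/3, sqrt(5),3,pi,  sqrt(17),4.22,3*sqrt( 2) , sqrt( 19), 5,8] 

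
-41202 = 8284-49486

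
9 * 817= 7353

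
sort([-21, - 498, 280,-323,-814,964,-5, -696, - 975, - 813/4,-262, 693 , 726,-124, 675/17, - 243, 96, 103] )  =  [-975, - 814,-696, - 498, - 323,-262, - 243 , - 813/4,  -  124, - 21,- 5, 675/17, 96  ,  103, 280, 693,726, 964]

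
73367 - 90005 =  - 16638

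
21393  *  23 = 492039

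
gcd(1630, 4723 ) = 1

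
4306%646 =430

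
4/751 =4/751  =  0.01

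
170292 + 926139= 1096431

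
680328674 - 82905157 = 597423517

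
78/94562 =3/3637 = 0.00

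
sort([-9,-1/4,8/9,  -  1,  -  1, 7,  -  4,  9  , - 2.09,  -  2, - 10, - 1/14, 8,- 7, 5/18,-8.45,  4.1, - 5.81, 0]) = [-10, - 9, - 8.45,-7 , - 5.81, - 4,  -  2.09, - 2, - 1,- 1, - 1/4,  -  1/14, 0,  5/18,8/9,4.1, 7  ,  8,  9]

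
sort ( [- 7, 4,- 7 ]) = [ - 7, - 7, 4] 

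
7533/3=2511  =  2511.00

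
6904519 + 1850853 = 8755372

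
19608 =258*76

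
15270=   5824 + 9446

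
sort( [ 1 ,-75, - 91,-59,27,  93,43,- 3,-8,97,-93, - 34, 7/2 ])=[ - 93, - 91, - 75,-59, - 34 ,  -  8,-3, 1,7/2,27,43,93,97]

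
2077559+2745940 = 4823499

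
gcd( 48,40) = 8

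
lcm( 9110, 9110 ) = 9110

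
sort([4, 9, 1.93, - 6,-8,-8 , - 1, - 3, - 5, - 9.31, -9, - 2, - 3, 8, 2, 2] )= [ - 9.31, - 9,  -  8, - 8, - 6, - 5,  -  3, - 3, - 2, - 1, 1.93, 2, 2, 4,8, 9]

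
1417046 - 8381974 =  -  6964928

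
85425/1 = 85425=85425.00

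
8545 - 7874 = 671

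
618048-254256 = 363792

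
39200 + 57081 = 96281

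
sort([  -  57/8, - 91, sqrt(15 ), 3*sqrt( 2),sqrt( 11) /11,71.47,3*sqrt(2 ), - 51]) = [-91, - 51, -57/8, sqrt (11) /11,sqrt( 15),3*sqrt( 2) , 3*sqrt( 2 ),71.47] 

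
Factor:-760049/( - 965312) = 2^( - 6 )*149^1*5101^1*15083^( - 1)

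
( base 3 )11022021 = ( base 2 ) 110001000011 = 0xc43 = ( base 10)3139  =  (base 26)4GJ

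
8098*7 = 56686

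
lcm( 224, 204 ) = 11424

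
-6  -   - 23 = 17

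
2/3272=1/1636 = 0.00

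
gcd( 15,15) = 15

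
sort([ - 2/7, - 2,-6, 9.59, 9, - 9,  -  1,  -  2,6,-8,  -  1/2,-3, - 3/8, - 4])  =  [ - 9,-8 ,-6, - 4,  -  3, - 2,-2,-1, - 1/2, -3/8, - 2/7 , 6, 9,9.59] 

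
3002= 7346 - 4344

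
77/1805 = 77/1805=0.04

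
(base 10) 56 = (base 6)132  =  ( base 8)70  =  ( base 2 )111000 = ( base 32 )1O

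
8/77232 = 1/9654 = 0.00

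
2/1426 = 1/713 = 0.00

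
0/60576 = 0  =  0.00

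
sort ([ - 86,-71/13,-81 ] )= [ - 86,  -  81, - 71/13 ] 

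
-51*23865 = - 1217115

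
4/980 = 1/245  =  0.00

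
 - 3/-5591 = 3/5591= 0.00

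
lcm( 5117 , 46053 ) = 46053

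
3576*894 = 3196944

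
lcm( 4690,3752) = 18760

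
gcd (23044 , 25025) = 7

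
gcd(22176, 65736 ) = 792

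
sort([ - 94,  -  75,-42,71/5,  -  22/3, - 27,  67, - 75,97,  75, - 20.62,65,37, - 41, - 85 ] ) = [ - 94, - 85 , - 75, - 75, - 42, - 41, - 27,-20.62, - 22/3,71/5, 37, 65,67,75,97 ]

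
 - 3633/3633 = - 1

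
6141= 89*69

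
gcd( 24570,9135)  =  315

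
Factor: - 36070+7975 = - 3^1*5^1*1873^1 =- 28095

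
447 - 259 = 188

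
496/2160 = 31/135 = 0.23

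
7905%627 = 381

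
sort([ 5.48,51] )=[5.48,51] 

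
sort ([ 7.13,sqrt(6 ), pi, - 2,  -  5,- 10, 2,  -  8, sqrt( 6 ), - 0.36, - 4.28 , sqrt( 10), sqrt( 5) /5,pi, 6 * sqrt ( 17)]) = [-10, - 8, - 5, - 4.28,-2 , - 0.36,sqrt( 5)/5,2,sqrt(6) , sqrt( 6), pi, pi, sqrt( 10 ),7.13, 6 * sqrt(17 ) ]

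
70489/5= 70489/5 = 14097.80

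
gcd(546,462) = 42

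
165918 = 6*27653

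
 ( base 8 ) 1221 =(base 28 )ND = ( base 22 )17J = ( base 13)3B7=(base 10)657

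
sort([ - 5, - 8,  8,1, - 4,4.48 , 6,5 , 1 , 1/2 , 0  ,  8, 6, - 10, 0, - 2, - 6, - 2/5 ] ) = [ -10, - 8, - 6,  -  5 , - 4, - 2, - 2/5,0, 0, 1/2,1, 1,4.48, 5, 6, 6,8,8 ] 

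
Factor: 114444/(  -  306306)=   -  34/91= - 2^1*7^( - 1)*13^( - 1 ) * 17^1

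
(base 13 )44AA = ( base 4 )2112010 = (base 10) 9604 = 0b10010110000100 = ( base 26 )e5a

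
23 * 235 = 5405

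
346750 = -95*(-3650)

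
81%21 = 18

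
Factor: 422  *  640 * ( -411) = - 2^8 * 3^1*5^1*137^1* 211^1 = -111002880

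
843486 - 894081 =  - 50595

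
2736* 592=1619712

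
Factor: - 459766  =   - 2^1*29^1*7927^1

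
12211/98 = 12211/98 = 124.60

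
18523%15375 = 3148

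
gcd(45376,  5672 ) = 5672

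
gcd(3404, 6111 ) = 1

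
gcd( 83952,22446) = 18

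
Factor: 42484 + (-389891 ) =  - 347407=- 73^1*4759^1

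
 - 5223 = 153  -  5376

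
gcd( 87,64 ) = 1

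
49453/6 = 8242 + 1/6 = 8242.17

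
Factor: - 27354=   -  2^1* 3^1*47^1 *97^1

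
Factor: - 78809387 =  - 137^1*575251^1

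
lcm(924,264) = 1848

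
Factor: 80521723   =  193^1 *421^1*991^1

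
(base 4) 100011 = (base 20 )2B9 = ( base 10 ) 1029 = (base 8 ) 2005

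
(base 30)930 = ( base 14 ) 2db0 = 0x1FFE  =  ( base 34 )72u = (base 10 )8190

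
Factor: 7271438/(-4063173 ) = -2^1*3^( - 1)*1354391^ ( - 1 )*3635719^1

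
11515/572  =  11515/572 = 20.13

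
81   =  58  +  23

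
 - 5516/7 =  - 788 = -788.00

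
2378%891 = 596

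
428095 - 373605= 54490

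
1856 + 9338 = 11194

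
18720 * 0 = 0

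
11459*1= 11459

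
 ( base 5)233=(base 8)104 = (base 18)3e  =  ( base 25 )2i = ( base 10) 68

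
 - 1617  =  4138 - 5755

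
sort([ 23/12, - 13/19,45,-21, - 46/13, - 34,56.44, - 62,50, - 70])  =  [ - 70,  -  62, - 34,-21, - 46/13, -13/19, 23/12 , 45,50 , 56.44]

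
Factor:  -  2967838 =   -  2^1*19^1*78101^1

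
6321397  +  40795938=47117335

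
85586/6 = 14264+1/3 = 14264.33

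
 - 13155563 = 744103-13899666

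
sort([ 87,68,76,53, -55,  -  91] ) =[-91, - 55,53,68,76, 87]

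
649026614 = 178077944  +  470948670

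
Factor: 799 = 17^1*47^1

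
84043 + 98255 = 182298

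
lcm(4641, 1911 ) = 32487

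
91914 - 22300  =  69614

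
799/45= 17+34/45 = 17.76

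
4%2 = 0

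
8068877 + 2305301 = 10374178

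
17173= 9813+7360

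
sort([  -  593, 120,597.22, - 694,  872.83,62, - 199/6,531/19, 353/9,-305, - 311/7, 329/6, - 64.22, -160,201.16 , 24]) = [ - 694, - 593,-305, - 160, -64.22, - 311/7, -199/6,24,531/19,353/9,329/6 , 62,120 , 201.16,597.22,872.83]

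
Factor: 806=2^1*13^1*31^1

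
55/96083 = 55/96083 = 0.00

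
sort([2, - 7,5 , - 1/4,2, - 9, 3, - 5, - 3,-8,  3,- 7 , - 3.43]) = [  -  9,-8,-7, - 7,  -  5, - 3.43, - 3,-1/4, 2, 2, 3, 3, 5 ] 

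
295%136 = 23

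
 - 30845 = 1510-32355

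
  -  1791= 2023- 3814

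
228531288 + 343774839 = 572306127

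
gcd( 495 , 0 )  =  495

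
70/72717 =70/72717 = 0.00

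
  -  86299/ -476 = 86299/476 =181.30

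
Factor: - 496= - 2^4*31^1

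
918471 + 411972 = 1330443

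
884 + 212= 1096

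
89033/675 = 131 + 608/675 = 131.90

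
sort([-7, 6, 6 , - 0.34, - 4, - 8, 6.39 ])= [- 8, - 7, - 4,-0.34,  6, 6,6.39 ] 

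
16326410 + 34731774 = 51058184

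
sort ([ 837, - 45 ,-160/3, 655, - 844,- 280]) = [ - 844, -280, - 160/3,-45, 655 , 837]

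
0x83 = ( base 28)4J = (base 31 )47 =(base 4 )2003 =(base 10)131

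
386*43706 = 16870516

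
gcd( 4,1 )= 1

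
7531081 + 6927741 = 14458822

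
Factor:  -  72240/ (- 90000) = 301/375 = 3^( - 1) * 5^( - 3)*7^1*43^1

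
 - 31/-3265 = 31/3265 = 0.01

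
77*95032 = 7317464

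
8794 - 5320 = 3474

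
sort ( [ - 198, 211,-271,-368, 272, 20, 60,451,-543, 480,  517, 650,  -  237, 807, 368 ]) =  [ - 543, - 368,-271, - 237, - 198, 20,60, 211,272, 368,451,480, 517,650, 807] 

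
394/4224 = 197/2112= 0.09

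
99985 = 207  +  99778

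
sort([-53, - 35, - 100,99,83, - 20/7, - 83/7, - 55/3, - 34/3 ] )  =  [ - 100, - 53, - 35, -55/3,-83/7, - 34/3, - 20/7,  83,99]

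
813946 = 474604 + 339342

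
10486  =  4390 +6096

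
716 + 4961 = 5677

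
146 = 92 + 54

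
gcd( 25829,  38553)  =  1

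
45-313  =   -268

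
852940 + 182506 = 1035446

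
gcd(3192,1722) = 42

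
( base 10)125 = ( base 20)65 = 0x7D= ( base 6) 325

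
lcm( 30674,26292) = 184044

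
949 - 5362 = -4413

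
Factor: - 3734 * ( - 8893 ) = 2^1*1867^1 * 8893^1 =33206462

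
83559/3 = 27853 = 27853.00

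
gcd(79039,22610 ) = 1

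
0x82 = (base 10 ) 130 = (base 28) 4I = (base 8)202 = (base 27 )4m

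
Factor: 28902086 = 2^1*47^1*349^1*881^1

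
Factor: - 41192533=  - 41192533^1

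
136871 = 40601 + 96270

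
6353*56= 355768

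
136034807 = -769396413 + 905431220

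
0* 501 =0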